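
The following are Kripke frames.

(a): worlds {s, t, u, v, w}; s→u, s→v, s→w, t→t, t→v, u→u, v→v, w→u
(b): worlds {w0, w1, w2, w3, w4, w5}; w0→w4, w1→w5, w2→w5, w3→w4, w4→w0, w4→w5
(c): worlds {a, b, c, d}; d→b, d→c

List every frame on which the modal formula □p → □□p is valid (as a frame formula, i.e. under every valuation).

(a), (c)

Frame correspondent (Sahlqvist): ∀x ∀y ∀z (Rxy ∧ Ryz → Rxz) — i.e. transitivity.
(a): ✓.
(b): fails — Rw0w4 and Rw4w5 but not Rw0w5.
(c): ✓.
Valid on: (a), (c).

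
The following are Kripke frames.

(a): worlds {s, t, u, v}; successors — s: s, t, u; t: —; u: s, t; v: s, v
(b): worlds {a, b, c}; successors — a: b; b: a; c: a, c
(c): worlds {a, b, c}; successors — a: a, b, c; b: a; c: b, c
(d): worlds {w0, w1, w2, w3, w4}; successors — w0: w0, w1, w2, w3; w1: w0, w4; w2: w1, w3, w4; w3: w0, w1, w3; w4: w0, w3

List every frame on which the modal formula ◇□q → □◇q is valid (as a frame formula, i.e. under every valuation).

The schema corresponds to convergence: ∀x ∀y ∀z (Rxy ∧ Rxz → ∃w (Ryw ∧ Rzw)).
(a): fails — Rsu and Rst but u and t have no common successor.
(b): fails — Rcc and Rca but c and a have no common successor.
(c): fails — Rab and Rac but b and c have no common successor.
(d): ✓.

(d)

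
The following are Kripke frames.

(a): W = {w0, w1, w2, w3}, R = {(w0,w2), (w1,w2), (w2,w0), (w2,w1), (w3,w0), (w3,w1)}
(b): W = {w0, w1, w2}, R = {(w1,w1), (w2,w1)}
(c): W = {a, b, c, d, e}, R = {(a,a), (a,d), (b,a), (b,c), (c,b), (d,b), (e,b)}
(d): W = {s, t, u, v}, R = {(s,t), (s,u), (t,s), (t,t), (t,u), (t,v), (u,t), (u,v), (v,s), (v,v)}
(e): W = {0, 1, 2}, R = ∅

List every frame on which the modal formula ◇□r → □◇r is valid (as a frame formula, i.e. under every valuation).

(a), (b), (e)

The schema corresponds to convergence: ∀x ∀y ∀z (Rxy ∧ Rxz → ∃w (Ryw ∧ Rzw)).
(a): ✓.
(b): ✓.
(c): fails — Raa and Rad but a and d have no common successor.
(d): fails — Rtv and Rts but v and s have no common successor.
(e): ✓.
Valid on: (a), (b), (e).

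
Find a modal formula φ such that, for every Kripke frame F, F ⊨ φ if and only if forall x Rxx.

□p → p

A defining formula is □p → p (the T axiom).
Suppose □p→p is valid. At any x set V(p)={w : Rxw}. Then □p holds at x, so p holds at x, i.e. Rxx.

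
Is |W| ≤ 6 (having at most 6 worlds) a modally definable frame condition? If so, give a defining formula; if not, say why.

No — not modally definable

Modal frame validity is preserved under disjoint unions.
Any modal formula valid on each of 7 disjoint one-world frames is valid on their disjoint union (validity is preserved under disjoint unions). Each one-world frame has |W|=1≤6, but the union has |W|=7.
So the class is not modally definable.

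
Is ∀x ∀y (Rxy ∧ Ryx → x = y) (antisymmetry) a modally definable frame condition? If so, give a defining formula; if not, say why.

If a class were modally definable it would be closed under surjective bounded morphisms (Goldblatt–Thomason).
The 8-cycle (worlds 0,1,2,3,4,5,6,7 with 0→1→2→3→4→5→6→7→0) is antisymmetric. Sending even-indexed worlds to s and odd-indexed worlds to t is a surjective bounded morphism onto the two-world frame with s↔t, which is not antisymmetric.
Hence antisymmetry is not modally definable.

Not definable by any modal formula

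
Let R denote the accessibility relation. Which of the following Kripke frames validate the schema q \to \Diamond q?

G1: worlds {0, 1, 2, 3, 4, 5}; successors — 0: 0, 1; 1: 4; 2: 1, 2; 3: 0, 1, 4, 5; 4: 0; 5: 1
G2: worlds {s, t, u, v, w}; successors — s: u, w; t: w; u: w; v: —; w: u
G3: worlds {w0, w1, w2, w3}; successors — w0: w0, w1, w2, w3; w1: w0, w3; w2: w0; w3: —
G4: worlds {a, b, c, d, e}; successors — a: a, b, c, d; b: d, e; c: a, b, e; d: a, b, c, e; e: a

none

This is the axiom for a generalized confluence (Geach) condition; its first-order frame correspondent is \forall x \exists w (x = w \wedge xRw).
G1: fails — at 1 but no w with 1=w and 1Rw.
G2: fails — at s but no w* with s=w* and sRw*.
G3: fails — at w1 but no w with w1=w and w1Rw.
G4: fails — at b but no w with b=w and bRw.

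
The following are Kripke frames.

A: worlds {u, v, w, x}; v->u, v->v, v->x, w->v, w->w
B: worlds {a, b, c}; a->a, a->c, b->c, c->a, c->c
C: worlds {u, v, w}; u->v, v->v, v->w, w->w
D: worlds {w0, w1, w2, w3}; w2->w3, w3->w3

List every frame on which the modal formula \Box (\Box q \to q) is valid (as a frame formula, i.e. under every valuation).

Frame correspondent (Sahlqvist): \forall x \forall y (Rxy \to Ryy) — i.e. shift-reflexivity.
A: fails — Rvu but not Ruu.
B: ✓.
C: ✓.
D: ✓.

B, C, D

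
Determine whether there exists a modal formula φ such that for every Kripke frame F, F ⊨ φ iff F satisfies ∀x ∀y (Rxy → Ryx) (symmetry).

The condition is symmetry. A defining modal formula is r → □◇r.

Definable; r → □◇r defines it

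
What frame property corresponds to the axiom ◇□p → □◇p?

Suppose ◇□p→□◇p is valid. Take Rxy, Rxz and set V(p)={w : Ryw}. Then □p at y so ◇□p at x, so □◇p at x, so ◇p at z, giving w with Rzw and Ryw.

convergence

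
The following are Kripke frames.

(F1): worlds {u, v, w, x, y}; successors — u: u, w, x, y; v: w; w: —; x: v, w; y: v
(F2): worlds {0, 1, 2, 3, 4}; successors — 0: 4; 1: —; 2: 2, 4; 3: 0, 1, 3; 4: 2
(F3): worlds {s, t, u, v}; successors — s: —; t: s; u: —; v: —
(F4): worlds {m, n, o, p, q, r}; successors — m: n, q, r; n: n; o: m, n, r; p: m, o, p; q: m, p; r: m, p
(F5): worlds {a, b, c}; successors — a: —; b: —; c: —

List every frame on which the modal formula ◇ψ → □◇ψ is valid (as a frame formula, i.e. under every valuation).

The schema corresponds to the Euclidean property: ∀x ∀y ∀z (Rxy ∧ Rxz → Ryz).
(F1): fails — Ruw and Ruw but not Rww.
(F2): fails — R04 and R04 but not R44.
(F3): fails — Rts and Rts but not Rss.
(F4): fails — Rmr and Rmr but not Rrr.
(F5): satisfies the condition.

(F5)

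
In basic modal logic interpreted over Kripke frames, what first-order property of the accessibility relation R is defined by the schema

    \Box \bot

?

Emptiness of R

This is the Ver axiom.
Its frame correspondent is emptiness of R — \forall x \forall y \neg Rxy.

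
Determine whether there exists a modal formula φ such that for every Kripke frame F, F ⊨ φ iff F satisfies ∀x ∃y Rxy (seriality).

This is a Sahlqvist condition; the D axiom □p → ◇p defines it.
Suppose □p→◇p is valid. At any x set V(p)=W. Then □p at x, so ◇p at x, so x has a successor.

Yes — defined by □p → ◇p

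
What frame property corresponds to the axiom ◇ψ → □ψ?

partial functionality: ∀x ∀y ∀z (Rxy ∧ Rxz → y = z)

Suppose ◇ψ→□ψ is valid. Take Rxy, Rxz and set V(ψ)={y}. Then ◇ψ at x, so □ψ at x, so ψ at z, i.e. z=y.
The converse is a direct semantic check.
Frame condition: ∀x ∀y ∀z (Rxy ∧ Rxz → y = z).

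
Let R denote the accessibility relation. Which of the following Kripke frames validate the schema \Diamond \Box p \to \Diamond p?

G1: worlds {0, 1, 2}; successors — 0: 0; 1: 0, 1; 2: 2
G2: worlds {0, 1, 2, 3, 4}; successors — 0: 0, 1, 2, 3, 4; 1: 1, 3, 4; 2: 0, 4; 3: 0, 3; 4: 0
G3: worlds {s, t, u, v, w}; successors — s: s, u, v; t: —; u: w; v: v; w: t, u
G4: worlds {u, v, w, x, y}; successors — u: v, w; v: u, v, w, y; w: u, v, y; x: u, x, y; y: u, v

G1

This is the axiom for a generalized confluence (Geach) condition; its first-order frame correspondent is \forall x \forall y (xRy \to \exists w (yRw \wedge xRw)).
G1: holds.
G2: fails — 1R4 but no w with 4Rw and 1Rw.
G3: fails — sRu but no w* with uRw* and sRw*.
G4: fails — xRu but no t with uRt and xRt.
Valid on: G1.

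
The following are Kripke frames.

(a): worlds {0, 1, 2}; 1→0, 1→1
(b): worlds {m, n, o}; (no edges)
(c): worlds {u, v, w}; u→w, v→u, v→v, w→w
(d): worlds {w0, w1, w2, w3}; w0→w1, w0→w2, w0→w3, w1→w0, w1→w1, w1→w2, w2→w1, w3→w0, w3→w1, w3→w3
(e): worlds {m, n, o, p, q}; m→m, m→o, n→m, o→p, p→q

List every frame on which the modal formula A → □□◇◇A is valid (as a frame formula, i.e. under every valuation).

This is the axiom for a generalized confluence (Geach) condition; its first-order frame correspondent is ∀x ∀z (xR²z → ∃w (x = w ∧ zR²w)).
(a): fails — 1R²0 but no w with 1=w and 0R²w.
(b): ✓.
(c): fails — uR²w but no t with u=t and wR²t.
(d): fails — w3R²w2 but no w with w3=w and w2R²w.
(e): fails — mR²o but no w with m=w and oR²w.

(b)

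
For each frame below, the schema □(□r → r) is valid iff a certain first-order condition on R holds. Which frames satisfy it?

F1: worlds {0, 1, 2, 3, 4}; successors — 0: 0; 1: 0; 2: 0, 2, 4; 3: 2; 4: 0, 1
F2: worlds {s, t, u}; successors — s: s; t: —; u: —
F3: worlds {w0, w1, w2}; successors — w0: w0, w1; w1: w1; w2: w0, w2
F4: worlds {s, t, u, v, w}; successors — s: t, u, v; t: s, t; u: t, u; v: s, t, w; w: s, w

F2, F3

The schema corresponds to shift-reflexivity: ∀x ∀y (Rxy → Ryy).
F1: fails — R24 but not R44.
F2: holds.
F3: holds.
F4: fails — Rts but not Rss.
Valid on: F2, F3.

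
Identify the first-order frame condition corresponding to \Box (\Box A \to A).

shift-reflexivity: \forall x \forall y (Rxy \to Ryy)

Suppose □(□A→A) is valid. Take Rxy and set V(A)={w : Ryw}. Then at y, □A holds; since □(□A→A) at x, □A→A at y, so A at y, i.e. Ryy.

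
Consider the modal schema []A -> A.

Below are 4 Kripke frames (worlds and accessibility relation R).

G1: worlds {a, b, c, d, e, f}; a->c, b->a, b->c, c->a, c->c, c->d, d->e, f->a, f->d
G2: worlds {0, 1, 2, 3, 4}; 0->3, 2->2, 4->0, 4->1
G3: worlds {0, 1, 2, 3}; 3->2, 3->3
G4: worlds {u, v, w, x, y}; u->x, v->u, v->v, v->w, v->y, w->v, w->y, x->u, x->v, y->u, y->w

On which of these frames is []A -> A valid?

The schema corresponds to reflexivity: forall x Rxx.
G1: fails — world a does not see itself.
G2: fails — world 0 does not see itself.
G3: fails — world 0 does not see itself.
G4: fails — world u does not see itself.
Valid on no frame.

none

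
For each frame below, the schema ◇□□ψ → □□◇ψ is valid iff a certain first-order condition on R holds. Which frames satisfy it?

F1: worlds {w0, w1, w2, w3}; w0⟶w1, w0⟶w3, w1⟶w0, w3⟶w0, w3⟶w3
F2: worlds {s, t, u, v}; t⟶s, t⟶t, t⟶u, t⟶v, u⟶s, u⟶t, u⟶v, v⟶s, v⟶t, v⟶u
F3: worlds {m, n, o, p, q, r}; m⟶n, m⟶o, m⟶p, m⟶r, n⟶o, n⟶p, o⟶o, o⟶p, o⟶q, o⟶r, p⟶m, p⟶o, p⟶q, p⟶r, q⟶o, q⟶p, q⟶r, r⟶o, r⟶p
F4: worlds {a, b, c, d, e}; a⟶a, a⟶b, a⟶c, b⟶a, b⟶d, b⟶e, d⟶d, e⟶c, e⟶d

F1, F3

Frame correspondent (Sahlqvist): ∀x ∀y ∀z ((xRy ∧ xR²z) → ∃w (yR²w ∧ zRw)) — i.e. a generalized confluence (Geach) condition.
F1: holds.
F2: fails — tRs, tR²s but no w with sR²w and sRw.
F3: holds.
F4: fails — aRa, aR²c but no w with aR²w and cRw.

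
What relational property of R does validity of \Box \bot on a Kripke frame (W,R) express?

This is the Ver axiom.
Its frame correspondent is emptiness of R — \forall x \forall y \neg Rxy.

emptiness of R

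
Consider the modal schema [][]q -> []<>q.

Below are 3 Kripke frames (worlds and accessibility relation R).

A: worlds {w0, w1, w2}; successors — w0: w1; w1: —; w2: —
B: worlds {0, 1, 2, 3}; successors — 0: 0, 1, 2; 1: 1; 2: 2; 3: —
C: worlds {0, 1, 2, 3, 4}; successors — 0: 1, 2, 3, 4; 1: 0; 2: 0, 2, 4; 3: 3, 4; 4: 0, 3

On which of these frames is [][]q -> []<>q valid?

B, C

This is the axiom for a generalized confluence (Geach) condition; its first-order frame correspondent is forall x forall z (xRz -> exists w (x R^2 w & zRw)).
A: fails — w0Rw1 but no w with w0R²w and w1Rw.
B: satisfies the condition.
C: satisfies the condition.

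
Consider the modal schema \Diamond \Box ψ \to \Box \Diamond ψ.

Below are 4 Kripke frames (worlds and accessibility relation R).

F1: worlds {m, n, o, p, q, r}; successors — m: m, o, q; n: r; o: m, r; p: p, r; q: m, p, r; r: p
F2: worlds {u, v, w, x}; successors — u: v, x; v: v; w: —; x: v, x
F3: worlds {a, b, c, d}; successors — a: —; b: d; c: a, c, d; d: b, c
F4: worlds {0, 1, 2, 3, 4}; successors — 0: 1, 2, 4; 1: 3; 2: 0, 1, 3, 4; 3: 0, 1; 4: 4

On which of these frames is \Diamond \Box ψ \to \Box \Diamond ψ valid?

F2

This is the axiom for convergence; its first-order frame correspondent is \forall x \forall y \forall z (Rxy \wedge Rxz \to \exists w (Ryw \wedge Rzw)).
F1: fails — Rom and Ror but m and r have no common successor.
F2: satisfies the condition.
F3: fails — Rcc and Rca but c and a have no common successor.
F4: fails — R01 and R04 but 1 and 4 have no common successor.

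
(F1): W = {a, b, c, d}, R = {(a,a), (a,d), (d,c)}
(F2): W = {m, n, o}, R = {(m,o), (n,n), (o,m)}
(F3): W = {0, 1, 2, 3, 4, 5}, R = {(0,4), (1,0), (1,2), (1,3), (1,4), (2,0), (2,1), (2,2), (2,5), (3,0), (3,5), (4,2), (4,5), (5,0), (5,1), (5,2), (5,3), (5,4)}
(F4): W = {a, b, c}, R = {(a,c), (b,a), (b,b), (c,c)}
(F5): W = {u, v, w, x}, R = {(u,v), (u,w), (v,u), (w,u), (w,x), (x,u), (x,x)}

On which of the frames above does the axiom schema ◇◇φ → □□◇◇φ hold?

This is the axiom for a generalized confluence (Geach) condition; its first-order frame correspondent is ∀x ∀y ∀z ((xR²y ∧ xR²z) → ∃w (y = w ∧ zR²w)).
(F1): fails — aR²a, aR²c but no w with a=w and cR²w.
(F2): condition met.
(F3): fails — 1R²0, 1R²0 but no w with 0=w and 0R²w.
(F4): fails — bR²a, bR²a but no w with a=w and aR²w.
(F5): fails — wR²u, wR²v but no t with u=t and vR²t.
Valid on: (F2).

(F2)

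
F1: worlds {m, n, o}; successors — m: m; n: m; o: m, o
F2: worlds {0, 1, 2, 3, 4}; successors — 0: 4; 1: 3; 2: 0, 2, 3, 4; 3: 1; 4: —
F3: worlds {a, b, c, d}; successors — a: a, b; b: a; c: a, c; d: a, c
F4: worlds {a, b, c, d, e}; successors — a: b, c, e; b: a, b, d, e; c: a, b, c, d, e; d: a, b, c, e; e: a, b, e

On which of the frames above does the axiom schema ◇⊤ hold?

F1, F3, F4

This is the axiom for seriality; its first-order frame correspondent is ∀x ∃y Rxy.
F1: condition met.
F2: fails — world 4 has no successor.
F3: condition met.
F4: condition met.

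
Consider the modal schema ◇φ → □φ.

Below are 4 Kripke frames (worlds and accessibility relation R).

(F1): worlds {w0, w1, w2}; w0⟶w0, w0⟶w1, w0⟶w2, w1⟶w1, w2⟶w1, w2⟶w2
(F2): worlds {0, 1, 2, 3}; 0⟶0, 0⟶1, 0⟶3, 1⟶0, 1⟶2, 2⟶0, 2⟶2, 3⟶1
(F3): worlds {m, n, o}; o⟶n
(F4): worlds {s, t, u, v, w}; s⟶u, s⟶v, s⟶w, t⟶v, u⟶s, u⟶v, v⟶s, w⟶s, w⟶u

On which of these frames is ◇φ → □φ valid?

The schema corresponds to partial functionality: ∀x ∀y ∀z (Rxy ∧ Rxz → y = z).
(F1): fails — w0 sees both w0 and w1.
(F2): fails — 0 sees both 0 and 1.
(F3): holds.
(F4): fails — s sees both u and v.
Valid on: (F3).

(F3)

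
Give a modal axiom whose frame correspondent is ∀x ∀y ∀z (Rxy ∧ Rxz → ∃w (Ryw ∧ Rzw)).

The condition is convergence. The .2 schema ◇□ψ → □◇ψ defines it.
Suppose ◇□ψ→□◇ψ is valid. Take Rxy, Rxz and set V(ψ)={w : Ryw}. Then □ψ at y so ◇□ψ at x, so □◇ψ at x, so ◇ψ at z, giving w with Rzw and Ryw.

◇□ψ → □◇ψ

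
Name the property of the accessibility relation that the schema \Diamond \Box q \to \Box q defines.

the Euclidean property: \forall x \forall y \forall z (Rxy \wedge Rxz \to Ryz)

This schema is equivalent to the 5 axiom ◇q → □◇q.
It corresponds to the Euclidean property: \forall x \forall y \forall z (Rxy \wedge Rxz \to Ryz).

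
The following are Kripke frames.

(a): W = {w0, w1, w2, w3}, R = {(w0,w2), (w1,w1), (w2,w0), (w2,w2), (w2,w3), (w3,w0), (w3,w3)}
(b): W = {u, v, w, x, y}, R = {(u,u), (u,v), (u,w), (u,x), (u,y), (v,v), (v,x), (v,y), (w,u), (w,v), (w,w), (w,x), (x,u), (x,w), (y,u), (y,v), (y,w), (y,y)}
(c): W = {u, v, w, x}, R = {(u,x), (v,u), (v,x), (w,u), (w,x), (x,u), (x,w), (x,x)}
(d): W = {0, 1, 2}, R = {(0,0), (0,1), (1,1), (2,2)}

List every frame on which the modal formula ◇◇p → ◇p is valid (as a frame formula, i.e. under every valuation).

(d)

Frame correspondent (Sahlqvist): ∀x ∀y ∀z (Rxy ∧ Ryz → Rxz) — i.e. transitivity.
(a): fails — Rw3w0 and Rw0w2 but not Rw3w2.
(b): fails — Rxw and Rwx but not Rxx.
(c): fails — Rwx and Rxw but not Rww.
(d): ✓.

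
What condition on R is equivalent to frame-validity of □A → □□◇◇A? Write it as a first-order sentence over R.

This is a Sahlqvist (Geach-type) schema ◇^0□^1A → □^2◇^2A.
Minimal-valuation argument: fix x; take any y with xR^0y and any z with xR^2z. Set V(A) to the set of worlds R-reachable from y in exactly 1 step. Then □^1A holds at y, so the antecedent holds at x; validity forces ◇^2A at z, giving a w with zR^2w and yR^1w.
First-order correspondent: ∀x ∀z (xR²z → ∃w (xRw ∧ zR²w)).

∀x ∀z (xR²z → ∃w (xRw ∧ zR²w))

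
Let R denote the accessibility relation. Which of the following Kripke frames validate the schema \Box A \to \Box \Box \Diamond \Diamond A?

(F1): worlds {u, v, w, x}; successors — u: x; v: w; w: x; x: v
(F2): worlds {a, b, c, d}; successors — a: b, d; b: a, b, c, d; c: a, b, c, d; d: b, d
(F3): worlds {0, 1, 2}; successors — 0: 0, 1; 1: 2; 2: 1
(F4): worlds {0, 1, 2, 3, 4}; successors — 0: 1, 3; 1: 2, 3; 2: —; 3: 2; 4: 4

Frame correspondent (Sahlqvist): \forall x \forall z (x R^2 z \to \exists w (xRw \wedge z R^2 w)) — i.e. a generalized confluence (Geach) condition.
(F1): condition met.
(F2): condition met.
(F3): fails — 0R²2 but no w with 0Rw and 2R²w.
(F4): fails — 0R²2 but no w with 0Rw and 2R²w.
Valid on: (F1), (F2).

(F1), (F2)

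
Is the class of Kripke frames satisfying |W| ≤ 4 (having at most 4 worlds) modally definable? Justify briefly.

Not modally definable

Modal frame validity is preserved under disjoint unions.
Any modal formula valid on each of 5 disjoint one-world frames is valid on their disjoint union (validity is preserved under disjoint unions). Each one-world frame has |W|=1≤4, but the union has |W|=5.
So the class is not modally definable.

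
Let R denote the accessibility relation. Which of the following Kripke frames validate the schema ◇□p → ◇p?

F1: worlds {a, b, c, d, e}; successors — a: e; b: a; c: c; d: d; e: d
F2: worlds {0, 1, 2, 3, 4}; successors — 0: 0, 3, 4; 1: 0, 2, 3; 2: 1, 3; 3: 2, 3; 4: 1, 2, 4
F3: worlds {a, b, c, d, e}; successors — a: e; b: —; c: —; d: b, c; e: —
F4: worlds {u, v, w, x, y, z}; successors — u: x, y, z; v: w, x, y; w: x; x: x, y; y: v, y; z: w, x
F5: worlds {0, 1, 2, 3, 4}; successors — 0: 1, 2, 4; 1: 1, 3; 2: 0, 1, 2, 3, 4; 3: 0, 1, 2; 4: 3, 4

The schema corresponds to a generalized confluence (Geach) condition: ∀x ∀y (xRy → ∃w (yRw ∧ xRw)).
F1: fails — aRe but no w with eRw and aRw.
F2: ✓.
F3: fails — aRe but no w with eRw and aRw.
F4: ✓.
F5: fails — 4R3 but no w with 3Rw and 4Rw.

F2, F4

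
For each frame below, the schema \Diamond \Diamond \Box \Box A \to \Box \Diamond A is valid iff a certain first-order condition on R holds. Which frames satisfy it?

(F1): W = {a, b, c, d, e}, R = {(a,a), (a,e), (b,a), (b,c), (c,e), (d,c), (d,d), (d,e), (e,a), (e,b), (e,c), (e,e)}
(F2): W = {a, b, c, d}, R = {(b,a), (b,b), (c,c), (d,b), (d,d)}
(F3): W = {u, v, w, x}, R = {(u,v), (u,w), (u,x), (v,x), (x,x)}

(F1)

This is the axiom for a generalized confluence (Geach) condition; its first-order frame correspondent is \forall x \forall y \forall z ((x R^2 y \wedge xRz) \to \exists w (y R^2 w \wedge zRw)).
(F1): condition met.
(F2): fails — bR²a, bRa but no w with aR²w and aRw.
(F3): fails — uR²x, uRw but no t with xR²t and wRt.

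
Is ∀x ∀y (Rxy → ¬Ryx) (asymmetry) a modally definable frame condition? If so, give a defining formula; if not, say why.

Any modally definable frame class is closed under surjective bounded morphisms.
The 3-cycle (worlds w0,w1,w2 with w0→w1→w2→w0) is asymmetric. Mapping every world to a single reflexive point • is a surjective bounded morphism, and the reflexive point is not asymmetric (R•• but asymmetry requires ¬R••).
So the class is not modally definable.

Not modally definable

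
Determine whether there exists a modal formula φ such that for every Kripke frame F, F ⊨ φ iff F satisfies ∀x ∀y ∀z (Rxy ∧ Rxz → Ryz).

Yes: it is the Euclidean property, defined by the 5 schema ◇r → □◇r.

Yes — defined by ◇r → □◇r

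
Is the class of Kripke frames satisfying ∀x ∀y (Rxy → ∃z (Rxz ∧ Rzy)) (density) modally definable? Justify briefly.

Yes: it is density, defined by the C4 schema □□p → □p.

Definable; □□p → □p defines it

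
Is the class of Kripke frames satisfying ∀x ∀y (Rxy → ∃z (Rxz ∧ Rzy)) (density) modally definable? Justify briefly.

The condition is density. A defining modal formula is □□p → □p.

Yes — defined by □□p → □p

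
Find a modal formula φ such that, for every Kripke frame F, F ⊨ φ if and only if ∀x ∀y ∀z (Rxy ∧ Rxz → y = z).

The condition is partial functionality. The CD schema ◇r → □r defines it.

◇r → □r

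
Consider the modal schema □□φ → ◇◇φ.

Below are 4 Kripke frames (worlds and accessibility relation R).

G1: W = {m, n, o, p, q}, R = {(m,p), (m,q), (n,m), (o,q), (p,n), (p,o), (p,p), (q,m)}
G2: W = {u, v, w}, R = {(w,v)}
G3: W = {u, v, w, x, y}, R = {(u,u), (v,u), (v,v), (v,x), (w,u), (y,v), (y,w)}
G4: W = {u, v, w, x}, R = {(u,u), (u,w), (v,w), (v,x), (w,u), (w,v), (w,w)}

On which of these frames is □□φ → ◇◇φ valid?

G1

This is the axiom for a generalized confluence (Geach) condition; its first-order frame correspondent is ∀x ∃w (xR²w ∧ xR²w).
G1: condition met.
G2: fails — at u but no t with uR²t and uR²t.
G3: fails — at x but no t with xR²t and xR²t.
G4: fails — at x but no t with xR²t and xR²t.
Valid on: G1.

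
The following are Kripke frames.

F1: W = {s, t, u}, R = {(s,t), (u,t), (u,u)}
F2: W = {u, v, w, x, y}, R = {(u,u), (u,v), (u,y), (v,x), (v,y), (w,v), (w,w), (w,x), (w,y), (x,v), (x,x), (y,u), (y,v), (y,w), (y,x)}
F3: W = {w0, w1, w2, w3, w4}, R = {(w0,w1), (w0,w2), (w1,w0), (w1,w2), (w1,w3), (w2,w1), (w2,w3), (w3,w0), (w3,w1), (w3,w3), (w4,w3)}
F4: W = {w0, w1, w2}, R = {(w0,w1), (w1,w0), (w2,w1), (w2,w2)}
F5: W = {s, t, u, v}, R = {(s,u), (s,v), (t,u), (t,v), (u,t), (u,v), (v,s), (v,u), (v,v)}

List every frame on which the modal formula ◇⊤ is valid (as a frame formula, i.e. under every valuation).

Frame correspondent (Sahlqvist): ∀x ∃y Rxy — i.e. seriality.
F1: fails — world t has no successor.
F2: holds.
F3: holds.
F4: holds.
F5: holds.

F2, F3, F4, F5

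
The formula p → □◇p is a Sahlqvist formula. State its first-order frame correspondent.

Suppose p→□◇p is valid. Take Rxy and set V(p)={x}. Then p at x, so □◇p at x, so ◇p at y, so some z with Ryz has p; z=x, i.e. Ryx.

symmetry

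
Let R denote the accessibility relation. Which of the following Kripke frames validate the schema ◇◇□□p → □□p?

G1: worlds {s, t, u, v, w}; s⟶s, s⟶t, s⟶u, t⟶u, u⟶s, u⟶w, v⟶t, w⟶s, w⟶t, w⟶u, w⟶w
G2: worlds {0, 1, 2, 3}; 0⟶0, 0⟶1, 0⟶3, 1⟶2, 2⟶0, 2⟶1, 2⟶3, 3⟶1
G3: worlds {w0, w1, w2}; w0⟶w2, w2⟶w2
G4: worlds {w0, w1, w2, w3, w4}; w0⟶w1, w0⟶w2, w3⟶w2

G3, G4

This is the axiom for a generalized confluence (Geach) condition; its first-order frame correspondent is ∀x ∀y ∀z ((xR²y ∧ xR²z) → ∃w (yR²w ∧ z = w)).
G1: fails — sR²t, sR²t but no w* with tR²w* and t=w*.
G2: fails — 0R²1, 0R²2 but no w with 1R²w and 2=w.
G3: holds.
G4: holds.
Valid on: G3, G4.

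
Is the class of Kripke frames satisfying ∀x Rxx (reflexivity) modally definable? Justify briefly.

Yes — defined by □p → p

The condition is reflexivity. A defining modal formula is □p → p.
Suppose □p→p is valid. At any x set V(p)={w : Rxw}. Then □p holds at x, so p holds at x, i.e. Rxx.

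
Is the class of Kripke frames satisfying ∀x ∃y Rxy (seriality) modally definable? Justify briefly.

This is a Sahlqvist condition; the D axiom □r → ◇r defines it.
Suppose □r→◇r is valid. At any x set V(r)=W. Then □r at x, so ◇r at x, so x has a successor.

Definable; □r → ◇r defines it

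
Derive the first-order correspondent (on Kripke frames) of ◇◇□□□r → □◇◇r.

This is a Sahlqvist (Geach-type) schema ◇^2□^3r → □^1◇^2r.
Minimal-valuation argument: fix x; take any y with xR^2y and any z with xR^1z. Set V(r) to the set of worlds R-reachable from y in exactly 3 steps. Then □^3r holds at y, so the antecedent holds at x; validity forces ◇^2r at z, giving a w with zR^2w and yR^3w.
First-order correspondent: ∀x ∀y ∀z ((xR²y ∧ xRz) → ∃w (yR³w ∧ zR²w)).

∀x ∀y ∀z ((xR²y ∧ xRz) → ∃w (yR³w ∧ zR²w))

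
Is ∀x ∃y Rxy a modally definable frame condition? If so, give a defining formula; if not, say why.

The condition is seriality. A defining modal formula is □r → ◇r.
Suppose □r→◇r is valid. At any x set V(r)=W. Then □r at x, so ◇r at x, so x has a successor.

Definable; □r → ◇r defines it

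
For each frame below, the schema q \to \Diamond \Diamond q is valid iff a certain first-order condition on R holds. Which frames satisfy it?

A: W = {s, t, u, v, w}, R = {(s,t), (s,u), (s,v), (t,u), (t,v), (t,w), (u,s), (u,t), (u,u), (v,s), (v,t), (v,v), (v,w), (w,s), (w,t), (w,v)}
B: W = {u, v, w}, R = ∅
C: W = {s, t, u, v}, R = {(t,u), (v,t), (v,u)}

A

This is the axiom for a generalized confluence (Geach) condition; its first-order frame correspondent is \forall x \exists w (x = w \wedge x R^2 w).
A: ✓.
B: fails — at u but no t with u=t and uR²t.
C: fails — at s but no w with s=w and sR²w.
Valid on: A.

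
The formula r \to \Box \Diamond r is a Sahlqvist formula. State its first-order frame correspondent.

Symmetry

Suppose r→□◇r is valid. Take Rxy and set V(r)={x}. Then r at x, so □◇r at x, so ◇r at y, so some z with Ryz has r; z=x, i.e. Ryx.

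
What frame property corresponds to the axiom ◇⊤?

◇⊤ holds at w iff w has a successor, so frame-validity of ◇⊤ is exactly seriality. Equivalently via □q → ◇q:
Suppose □q→◇q is valid. At any x set V(q)=W. Then □q at x, so ◇q at x, so x has a successor.

seriality: ∀x ∃y Rxy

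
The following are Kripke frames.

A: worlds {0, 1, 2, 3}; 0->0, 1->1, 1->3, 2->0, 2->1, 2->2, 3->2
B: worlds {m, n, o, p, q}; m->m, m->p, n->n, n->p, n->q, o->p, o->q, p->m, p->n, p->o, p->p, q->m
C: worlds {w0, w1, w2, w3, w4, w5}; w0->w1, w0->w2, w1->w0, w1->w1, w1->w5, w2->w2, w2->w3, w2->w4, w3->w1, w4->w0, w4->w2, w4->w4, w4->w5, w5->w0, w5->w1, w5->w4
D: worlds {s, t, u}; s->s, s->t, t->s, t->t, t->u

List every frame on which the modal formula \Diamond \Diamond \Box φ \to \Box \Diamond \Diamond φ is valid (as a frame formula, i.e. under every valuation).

This is the axiom for a generalized confluence (Geach) condition; its first-order frame correspondent is \forall x \forall y \forall z ((x R^2 y \wedge xRz) \to \exists w (yRw \wedge z R^2 w)).
A: fails — 2R²0, 2R1 but no w with 0Rw and 1R²w.
B: holds.
C: fails — w2R²w2, w2Rw3 but no w with w2Rw and w3R²w.
D: fails — sR²u, sRs but no w with uRw and sR²w.

B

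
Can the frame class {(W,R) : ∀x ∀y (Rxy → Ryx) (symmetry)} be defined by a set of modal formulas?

Yes: it is symmetry, defined by the B schema r → □◇r.
Suppose r→□◇r is valid. Take Rxy and set V(r)={x}. Then r at x, so □◇r at x, so ◇r at y, so some z with Ryz has r; z=x, i.e. Ryx.

Yes, by r → □◇r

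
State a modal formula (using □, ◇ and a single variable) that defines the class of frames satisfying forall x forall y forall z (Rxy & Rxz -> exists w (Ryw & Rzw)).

◇□ψ → □◇ψ

This is convergence; the standard corresponding axiom is .2: ◇□ψ → □◇ψ.
Suppose ◇□ψ→□◇ψ is valid. Take Rxy, Rxz and set V(ψ)={w : Ryw}. Then □ψ at y so ◇□ψ at x, so □◇ψ at x, so ◇ψ at z, giving w with Rzw and Ryw.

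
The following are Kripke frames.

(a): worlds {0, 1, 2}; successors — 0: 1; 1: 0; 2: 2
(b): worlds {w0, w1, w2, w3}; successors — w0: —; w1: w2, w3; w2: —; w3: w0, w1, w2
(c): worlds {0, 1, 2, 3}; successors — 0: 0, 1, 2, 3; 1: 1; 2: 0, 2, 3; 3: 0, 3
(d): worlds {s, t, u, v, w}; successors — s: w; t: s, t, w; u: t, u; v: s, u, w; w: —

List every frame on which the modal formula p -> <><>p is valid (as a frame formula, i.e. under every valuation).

This is the axiom for a generalized confluence (Geach) condition; its first-order frame correspondent is forall x exists w (x = w & x R^2 w).
(a): ✓.
(b): fails — at w0 but no w with w0=w and w0R²w.
(c): ✓.
(d): fails — at s but no w* with s=w* and sR²w*.
Valid on: (a), (c).

(a), (c)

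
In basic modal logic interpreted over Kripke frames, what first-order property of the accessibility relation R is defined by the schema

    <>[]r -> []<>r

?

Suppose ◇□r→□◇r is valid. Take Rxy, Rxz and set V(r)={w : Ryw}. Then □r at y so ◇□r at x, so □◇r at x, so ◇r at z, giving w with Rzw and Ryw.

convergence: forall x forall y forall z (Rxy & Rxz -> exists w (Ryw & Rzw))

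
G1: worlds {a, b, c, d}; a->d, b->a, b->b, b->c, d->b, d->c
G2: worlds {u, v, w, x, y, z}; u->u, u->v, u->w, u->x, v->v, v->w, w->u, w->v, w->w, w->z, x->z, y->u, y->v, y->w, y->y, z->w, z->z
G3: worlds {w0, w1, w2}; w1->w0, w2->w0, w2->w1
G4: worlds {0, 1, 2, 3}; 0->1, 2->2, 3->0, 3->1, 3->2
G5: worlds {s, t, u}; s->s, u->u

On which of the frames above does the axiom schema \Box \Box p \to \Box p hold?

G2, G5

Frame correspondent (Sahlqvist): \forall x \forall y (Rxy \to \exists z (Rxz \wedge Rzy)) — i.e. density.
G1: fails — Rad but no z with Raz and Rzd.
G2: ✓.
G3: fails — Rw1w0 but no z with Rw1z and Rzw0.
G4: fails — R01 but no z with R0z and Rz1.
G5: ✓.
Valid on: G2, G5.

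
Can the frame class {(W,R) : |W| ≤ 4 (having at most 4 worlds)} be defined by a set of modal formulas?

Modal frame validity is preserved under disjoint unions.
Any modal formula valid on each of 5 disjoint one-world frames is valid on their disjoint union (validity is preserved under disjoint unions). Each one-world frame has |W|=1≤4, but the union has |W|=5.
So the class is not modally definable.

No — not modally definable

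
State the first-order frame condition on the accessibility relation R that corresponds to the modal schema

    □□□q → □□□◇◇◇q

∀x ∀z (xR³z → ∃w (xR³w ∧ zR³w))

This is a Sahlqvist (Geach-type) schema ◇^0□^3q → □^3◇^3q.
Minimal-valuation argument: fix x; take any y with xR^0y and any z with xR^3z. Set V(q) to the set of worlds R-reachable from y in exactly 3 steps. Then □^3q holds at y, so the antecedent holds at x; validity forces ◇^3q at z, giving a w with zR^3w and yR^3w.
First-order correspondent: ∀x ∀z (xR³z → ∃w (xR³w ∧ zR³w)).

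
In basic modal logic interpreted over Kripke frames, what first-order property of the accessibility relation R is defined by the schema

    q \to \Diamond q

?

reflexivity: \forall x Rxx

This schema is equivalent to the T axiom □q → q.
It corresponds to reflexivity: \forall x Rxx.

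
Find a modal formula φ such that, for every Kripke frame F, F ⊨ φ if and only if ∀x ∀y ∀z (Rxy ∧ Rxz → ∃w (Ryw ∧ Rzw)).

A defining formula is ◇□ψ → □◇ψ (the .2 axiom).

◇□ψ → □◇ψ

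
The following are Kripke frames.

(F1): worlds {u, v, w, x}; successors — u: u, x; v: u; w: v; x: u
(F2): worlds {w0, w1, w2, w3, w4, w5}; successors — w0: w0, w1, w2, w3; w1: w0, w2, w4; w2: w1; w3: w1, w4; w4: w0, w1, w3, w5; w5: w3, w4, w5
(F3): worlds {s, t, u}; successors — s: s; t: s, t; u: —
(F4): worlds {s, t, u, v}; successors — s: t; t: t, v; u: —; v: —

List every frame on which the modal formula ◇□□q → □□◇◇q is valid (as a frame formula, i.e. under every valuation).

(F1), (F2), (F3)

The schema corresponds to a generalized confluence (Geach) condition: ∀x ∀y ∀z ((xRy ∧ xR²z) → ∃w (yR²w ∧ zR²w)).
(F1): holds.
(F2): holds.
(F3): holds.
(F4): fails — sRt, sR²v but no w with tR²w and vR²w.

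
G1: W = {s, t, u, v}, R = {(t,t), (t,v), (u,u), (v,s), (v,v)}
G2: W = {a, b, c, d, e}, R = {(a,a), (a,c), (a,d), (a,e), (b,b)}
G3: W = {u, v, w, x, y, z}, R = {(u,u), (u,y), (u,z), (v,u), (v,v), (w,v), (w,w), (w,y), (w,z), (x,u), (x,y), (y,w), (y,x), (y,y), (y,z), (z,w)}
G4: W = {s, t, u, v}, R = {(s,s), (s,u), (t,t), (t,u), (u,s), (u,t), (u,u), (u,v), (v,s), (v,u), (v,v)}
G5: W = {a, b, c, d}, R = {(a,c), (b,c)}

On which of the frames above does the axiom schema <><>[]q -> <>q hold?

This is the axiom for a generalized confluence (Geach) condition; its first-order frame correspondent is forall x forall y (x R^2 y -> exists w (yRw & xRw)).
G1: fails — tR²s but no w with sRw and tRw.
G2: fails — aR²c but no w with cRw and aRw.
G3: fails — uR²z but no t with zRt and uRt.
G4: satisfies the condition.
G5: satisfies the condition.

G4, G5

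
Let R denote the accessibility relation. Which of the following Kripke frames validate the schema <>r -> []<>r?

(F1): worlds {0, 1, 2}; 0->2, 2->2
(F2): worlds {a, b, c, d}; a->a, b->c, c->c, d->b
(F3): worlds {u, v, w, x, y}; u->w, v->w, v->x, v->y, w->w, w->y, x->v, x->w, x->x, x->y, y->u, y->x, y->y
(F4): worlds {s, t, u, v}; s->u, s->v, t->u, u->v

This is the axiom for the Euclidean property; its first-order frame correspondent is forall x forall y forall z (Rxy & Rxz -> Ryz).
(F1): satisfies the condition.
(F2): fails — Rdb and Rdb but not Rbb.
(F3): fails — Rvw and Rvx but not Rwx.
(F4): fails — Rsu and Rsu but not Ruu.
Valid on: (F1).

(F1)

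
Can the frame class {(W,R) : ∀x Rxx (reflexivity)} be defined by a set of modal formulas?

Yes: it is reflexivity, defined by the T schema □q → q.
Suppose □q→q is valid. At any x set V(q)={w : Rxw}. Then □q holds at x, so q holds at x, i.e. Rxx.

Yes — defined by □q → q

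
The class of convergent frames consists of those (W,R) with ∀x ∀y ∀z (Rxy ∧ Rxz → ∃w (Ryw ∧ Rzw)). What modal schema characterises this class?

◇□s → □◇s

A defining formula is ◇□s → □◇s (the .2 axiom).
Suppose ◇□s→□◇s is valid. Take Rxy, Rxz and set V(s)={w : Ryw}. Then □s at y so ◇□s at x, so □◇s at x, so ◇s at z, giving w with Rzw and Ryw.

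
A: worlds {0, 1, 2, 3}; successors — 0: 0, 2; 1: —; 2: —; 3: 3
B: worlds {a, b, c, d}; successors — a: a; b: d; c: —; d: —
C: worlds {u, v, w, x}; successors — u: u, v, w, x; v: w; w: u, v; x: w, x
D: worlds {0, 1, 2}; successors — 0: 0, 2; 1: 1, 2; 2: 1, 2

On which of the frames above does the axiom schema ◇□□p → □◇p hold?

The schema corresponds to a generalized confluence (Geach) condition: ∀x ∀y ∀z ((xRy ∧ xRz) → ∃w (yR²w ∧ zRw)).
A: fails — 0R0, 0R2 but no w with 0R²w and 2Rw.
B: fails — bRd, bRd but no w with dR²w and dRw.
C: fails — uRv, uRv but no t with vR²t and vRt.
D: holds.
Valid on: D.

D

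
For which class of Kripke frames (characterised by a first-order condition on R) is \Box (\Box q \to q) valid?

This schema is the T□ axiom.
It corresponds to shift-reflexivity: \forall x \forall y (Rxy \to Ryy).

Shift-reflexivity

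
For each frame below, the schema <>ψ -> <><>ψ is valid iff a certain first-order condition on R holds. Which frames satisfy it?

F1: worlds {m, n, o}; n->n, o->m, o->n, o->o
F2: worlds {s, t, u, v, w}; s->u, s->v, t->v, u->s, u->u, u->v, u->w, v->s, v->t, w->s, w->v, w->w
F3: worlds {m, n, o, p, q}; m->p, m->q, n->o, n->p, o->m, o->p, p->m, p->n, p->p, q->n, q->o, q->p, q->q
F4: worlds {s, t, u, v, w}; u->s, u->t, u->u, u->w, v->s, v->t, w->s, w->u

F1

Frame correspondent (Sahlqvist): forall x forall y (xRy -> exists w (y = w & x R^2 w)) — i.e. a generalized confluence (Geach) condition.
F1: holds.
F2: fails — tRv but no w* with v=w* and tR²w*.
F3: fails — nRo but no w with o=w and nR²w.
F4: fails — vRs but no w* with s=w* and vR²w*.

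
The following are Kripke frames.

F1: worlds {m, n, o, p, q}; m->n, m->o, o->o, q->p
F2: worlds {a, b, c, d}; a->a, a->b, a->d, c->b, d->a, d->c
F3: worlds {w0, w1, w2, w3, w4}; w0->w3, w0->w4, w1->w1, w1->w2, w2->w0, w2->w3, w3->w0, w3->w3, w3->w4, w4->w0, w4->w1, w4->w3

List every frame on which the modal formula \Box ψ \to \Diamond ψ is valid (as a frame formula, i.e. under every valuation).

Frame correspondent (Sahlqvist): \forall x \exists y Rxy — i.e. seriality.
F1: fails — world n has no successor.
F2: fails — world b has no successor.
F3: holds.
Valid on: F3.

F3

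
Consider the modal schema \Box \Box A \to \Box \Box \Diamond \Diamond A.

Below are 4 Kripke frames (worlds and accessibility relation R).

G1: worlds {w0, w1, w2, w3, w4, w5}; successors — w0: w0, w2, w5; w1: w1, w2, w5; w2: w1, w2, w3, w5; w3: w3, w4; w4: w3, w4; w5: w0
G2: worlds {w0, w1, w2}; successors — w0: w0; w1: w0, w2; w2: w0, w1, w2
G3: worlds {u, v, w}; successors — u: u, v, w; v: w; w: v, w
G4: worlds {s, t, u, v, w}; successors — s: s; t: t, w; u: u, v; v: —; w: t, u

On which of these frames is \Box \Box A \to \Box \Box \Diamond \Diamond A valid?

G1, G2, G3

The schema corresponds to a generalized confluence (Geach) condition: \forall x \forall z (x R^2 z \to \exists w (x R^2 w \wedge z R^2 w)).
G1: holds.
G2: holds.
G3: holds.
G4: fails — uR²v but no w* with uR²w* and vR²w*.
Valid on: G1, G2, G3.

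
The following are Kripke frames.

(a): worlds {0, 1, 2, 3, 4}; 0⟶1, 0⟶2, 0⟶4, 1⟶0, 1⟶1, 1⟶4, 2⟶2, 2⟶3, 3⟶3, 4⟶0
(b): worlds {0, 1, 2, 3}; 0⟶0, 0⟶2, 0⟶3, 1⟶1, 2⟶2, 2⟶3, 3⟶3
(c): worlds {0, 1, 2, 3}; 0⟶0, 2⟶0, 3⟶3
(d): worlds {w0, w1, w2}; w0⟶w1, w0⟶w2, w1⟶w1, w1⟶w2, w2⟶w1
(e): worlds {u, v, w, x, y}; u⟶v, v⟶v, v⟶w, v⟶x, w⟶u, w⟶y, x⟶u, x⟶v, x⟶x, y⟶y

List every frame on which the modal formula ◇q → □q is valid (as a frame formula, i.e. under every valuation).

Frame correspondent (Sahlqvist): ∀x ∀y ∀z (Rxy ∧ Rxz → y = z) — i.e. partial functionality.
(a): fails — 0 sees both 1 and 2.
(b): fails — 0 sees both 0 and 2.
(c): condition met.
(d): fails — w0 sees both w1 and w2.
(e): fails — v sees both v and w.

(c)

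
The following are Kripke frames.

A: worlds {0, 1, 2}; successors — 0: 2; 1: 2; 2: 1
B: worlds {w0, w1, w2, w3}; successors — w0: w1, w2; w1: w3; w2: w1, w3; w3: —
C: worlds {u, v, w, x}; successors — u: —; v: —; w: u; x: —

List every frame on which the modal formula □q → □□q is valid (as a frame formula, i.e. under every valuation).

C

Frame correspondent (Sahlqvist): ∀x ∀y ∀z (Rxy ∧ Ryz → Rxz) — i.e. transitivity.
A: fails — R12 and R21 but not R11.
B: fails — Rw0w1 and Rw1w3 but not Rw0w3.
C: holds.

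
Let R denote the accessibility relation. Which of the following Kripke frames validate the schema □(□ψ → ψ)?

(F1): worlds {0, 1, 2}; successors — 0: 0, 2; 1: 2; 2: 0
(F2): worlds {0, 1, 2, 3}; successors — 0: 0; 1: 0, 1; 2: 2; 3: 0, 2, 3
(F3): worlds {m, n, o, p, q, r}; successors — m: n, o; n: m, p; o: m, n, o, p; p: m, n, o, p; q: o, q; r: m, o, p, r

(F2)

This is the axiom for shift-reflexivity; its first-order frame correspondent is ∀x ∀y (Rxy → Ryy).
(F1): fails — R12 but not R22.
(F2): ✓.
(F3): fails — Rom but not Rmm.
Valid on: (F2).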